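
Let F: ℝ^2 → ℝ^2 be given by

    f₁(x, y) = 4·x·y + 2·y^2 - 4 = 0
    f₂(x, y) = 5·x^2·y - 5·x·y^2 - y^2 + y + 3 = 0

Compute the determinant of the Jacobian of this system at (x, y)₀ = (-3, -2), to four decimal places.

880.0000

J = [[4·y, 4·x + 4·y], [10·x·y - 5·y^2, 5·x^2 - 10·x·y - 2·y + 1]].
At the point, J = [[-8.0000, -20.0000], [40.0000, -10.0000]].
det J = 880.0000.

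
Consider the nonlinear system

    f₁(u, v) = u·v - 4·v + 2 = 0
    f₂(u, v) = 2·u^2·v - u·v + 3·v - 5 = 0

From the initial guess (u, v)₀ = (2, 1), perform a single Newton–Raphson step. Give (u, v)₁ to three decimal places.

(1.652, 0.826)

At (2, 1): F = (0.000, 4.000).
Jacobian J = [[v, u - 4], [4·u·v - v, 2·u^2 - u + 3]].
At the point, J = [[1.000, -2.000], [7.000, 9.000]] (det J = 23.000).
Solving J·Δ = −F gives Δ = (-0.348, -0.174).
Then the next iterate is (u, v)₁ = (1.652, 0.826).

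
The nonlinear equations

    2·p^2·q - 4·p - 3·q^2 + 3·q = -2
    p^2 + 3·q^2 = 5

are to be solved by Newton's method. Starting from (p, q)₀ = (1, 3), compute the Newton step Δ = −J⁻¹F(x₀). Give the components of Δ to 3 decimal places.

At (1, 3): F = (-14.000, 23.000).
Jacobian J = [[4·p·q - 4, 2·p^2 - 6·q + 3], [2·p, 6·q]].
At the point, J = [[8.000, -13.000], [2.000, 18.000]] (det J = 170.000).
Solving J·Δ = −F gives Δ = (-0.276, -1.247).

(-0.276, -1.247)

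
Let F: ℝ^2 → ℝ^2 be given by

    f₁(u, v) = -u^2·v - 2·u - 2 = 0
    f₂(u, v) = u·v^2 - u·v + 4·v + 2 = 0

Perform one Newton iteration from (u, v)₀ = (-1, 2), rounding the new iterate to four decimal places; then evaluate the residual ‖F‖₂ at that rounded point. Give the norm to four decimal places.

At (-1, 2): F = (-2.0000, 8.0000).
Jacobian J = [[-2·u·v - 2, -u^2], [v^2 - v, 2·u·v - u + 4]].
At the point, J = [[2.0000, -1.0000], [2.0000, 1.0000]] (det J = 4.0000).
Solving J·Δ = −F gives Δ = (-1.5000, -5.0000).
Then the next iterate is (u, v)₁ = (-2.5000, -3.0000).
Re-evaluating at (-2.5000, -3.0000): F = (21.7500, -40.0000), so ‖F‖₂ = 45.5309.

45.5309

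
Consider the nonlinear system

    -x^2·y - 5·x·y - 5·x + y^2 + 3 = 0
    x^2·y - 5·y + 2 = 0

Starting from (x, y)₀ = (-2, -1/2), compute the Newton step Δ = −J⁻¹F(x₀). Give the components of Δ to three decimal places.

(-4.136, -5.773)

At (-2, -1/2): F = (10.250, 2.500).
Jacobian J = [[-2·x·y - 5·y - 5, -x^2 - 5·x + 2·y], [2·x·y, x^2 - 5]].
At the point, J = [[-4.500, 5.000], [2.000, -1.000]] (det J = -5.500).
Solving J·Δ = −F gives Δ = (-4.136, -5.773).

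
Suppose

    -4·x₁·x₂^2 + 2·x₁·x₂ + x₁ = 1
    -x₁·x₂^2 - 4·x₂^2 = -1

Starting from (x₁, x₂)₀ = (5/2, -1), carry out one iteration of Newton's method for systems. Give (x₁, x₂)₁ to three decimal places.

At (5/2, -1): F = (-13.500, -5.500).
Jacobian J = [[-4·x₂^2 + 2·x₂ + 1, -8·x₁·x₂ + 2·x₁], [-x₂^2, -2·x₁·x₂ - 8·x₂]].
At the point, J = [[-5.000, 25.000], [-1.000, 13.000]] (det J = -40.000).
Solving J·Δ = −F gives Δ = (-0.950, 0.350).
Then the next iterate is (x₁, x₂)₁ = (1.550, -0.650).

(1.550, -0.650)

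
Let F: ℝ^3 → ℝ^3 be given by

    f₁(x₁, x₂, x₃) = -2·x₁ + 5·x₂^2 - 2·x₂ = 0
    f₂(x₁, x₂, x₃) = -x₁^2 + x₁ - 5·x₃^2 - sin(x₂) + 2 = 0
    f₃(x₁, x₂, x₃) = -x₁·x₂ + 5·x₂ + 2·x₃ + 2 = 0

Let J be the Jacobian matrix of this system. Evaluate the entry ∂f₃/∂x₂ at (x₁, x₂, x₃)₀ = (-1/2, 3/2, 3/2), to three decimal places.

5.500

∂f₃/∂x₂ = -x₁ + 5.
At (-1/2, 3/2, 3/2) this is 5.500.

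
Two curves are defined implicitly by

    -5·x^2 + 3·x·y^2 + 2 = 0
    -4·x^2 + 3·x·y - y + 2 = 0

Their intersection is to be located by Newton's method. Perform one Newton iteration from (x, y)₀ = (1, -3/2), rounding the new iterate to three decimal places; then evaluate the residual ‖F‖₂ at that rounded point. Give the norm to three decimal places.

At (1, -3/2): F = (3.750, -5.000).
Jacobian J = [[-10·x + 3·y^2, 6·x·y], [-8·x + 3·y, 3·x - 1]].
At the point, J = [[-3.250, -9.000], [-12.500, 2.000]] (det J = -119.000).
Solving J·Δ = −F gives Δ = (-0.315, 0.530).
Then the next iterate is (x, y)₁ = (0.685, -0.970).
Re-evaluating at (0.685, -0.970): F = (1.58742, -0.90025), so ‖F‖₂ = 1.825.

1.825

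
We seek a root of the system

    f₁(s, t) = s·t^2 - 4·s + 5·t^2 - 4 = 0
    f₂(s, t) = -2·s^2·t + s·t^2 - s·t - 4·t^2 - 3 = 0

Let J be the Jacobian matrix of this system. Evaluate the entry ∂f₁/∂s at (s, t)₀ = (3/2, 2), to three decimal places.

0.000

∂f₁/∂s = t^2 - 4.
At (3/2, 2) this is 0.000.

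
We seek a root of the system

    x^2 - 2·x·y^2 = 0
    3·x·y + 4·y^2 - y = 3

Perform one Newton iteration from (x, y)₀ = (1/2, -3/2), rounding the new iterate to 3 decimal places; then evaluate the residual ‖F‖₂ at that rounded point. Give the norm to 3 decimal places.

1.018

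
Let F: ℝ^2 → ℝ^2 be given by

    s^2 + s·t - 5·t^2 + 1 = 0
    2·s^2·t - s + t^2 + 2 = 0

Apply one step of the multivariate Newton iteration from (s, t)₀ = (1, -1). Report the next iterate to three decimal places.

(1.000, -0.636)

At (1, -1): F = (-4.000, 0.000).
Jacobian J = [[2·s + t, s - 10·t], [4·s·t - 1, 2·s^2 + 2·t]].
At the point, J = [[1.000, 11.000], [-5.000, 0.000]] (det J = 55.000).
Solving J·Δ = −F gives Δ = (0.000, 0.364).
Then the next iterate is (s, t)₁ = (1.000, -0.636).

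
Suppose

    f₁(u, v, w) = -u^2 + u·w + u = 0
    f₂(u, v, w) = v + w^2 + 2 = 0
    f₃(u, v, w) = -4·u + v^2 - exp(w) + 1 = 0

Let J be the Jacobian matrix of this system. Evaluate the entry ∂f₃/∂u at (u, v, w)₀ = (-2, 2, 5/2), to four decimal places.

-4.0000

∂f₃/∂u = -4.
At (-2, 2, 5/2) this is -4.0000.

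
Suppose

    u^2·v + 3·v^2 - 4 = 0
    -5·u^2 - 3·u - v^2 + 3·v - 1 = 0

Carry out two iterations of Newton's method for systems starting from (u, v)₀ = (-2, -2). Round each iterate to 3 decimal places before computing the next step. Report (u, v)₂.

At (-2, -2): F = (0.000, -25.000).
Jacobian J = [[2·u·v, u^2 + 6·v], [-10·u - 3, -2·v + 3]].
At the point, J = [[8.000, -8.000], [17.000, 7.000]] (det J = 192.000).
Solving J·Δ = −F gives Δ = (1.042, 1.042).
Then the next iterate is (u, v)₁ = (-0.958, -0.958).
Round to (-0.958, -0.958) and repeat: F = (-2.12593, -6.50658), J = [[1.83553, -4.83024], [6.580, 4.916]].
Δ = (1.026, -0.050), so (u, v)₂ = (0.068, -1.008).

(0.068, -1.008)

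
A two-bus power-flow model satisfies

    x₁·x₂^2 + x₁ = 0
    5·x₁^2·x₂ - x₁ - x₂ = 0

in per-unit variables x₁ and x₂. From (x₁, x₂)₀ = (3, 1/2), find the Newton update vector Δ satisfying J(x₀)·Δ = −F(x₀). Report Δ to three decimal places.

(-8.308, 2.212)

At (3, 1/2): F = (3.750, 19.000).
Jacobian J = [[x₂^2 + 1, 2·x₁·x₂], [10·x₁·x₂ - 1, 5·x₁^2 - 1]].
At the point, J = [[1.250, 3.000], [14.000, 44.000]] (det J = 13.000).
Solving J·Δ = −F gives Δ = (-8.308, 2.212).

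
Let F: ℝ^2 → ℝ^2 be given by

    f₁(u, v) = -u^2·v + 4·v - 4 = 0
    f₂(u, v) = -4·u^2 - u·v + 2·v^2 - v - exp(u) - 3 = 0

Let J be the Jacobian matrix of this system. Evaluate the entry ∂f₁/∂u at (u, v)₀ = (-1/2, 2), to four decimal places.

2.0000

∂f₁/∂u = -2·u·v.
At (-1/2, 2) this is 2.0000.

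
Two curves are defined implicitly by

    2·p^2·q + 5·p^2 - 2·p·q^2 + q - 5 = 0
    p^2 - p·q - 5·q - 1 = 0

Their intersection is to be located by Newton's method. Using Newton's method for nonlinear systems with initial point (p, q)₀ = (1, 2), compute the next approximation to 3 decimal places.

(0.200, 0.000)

At (1, 2): F = (-2.000, -12.000).
Jacobian J = [[4·p·q + 10·p - 2·q^2, 2·p^2 - 4·p·q + 1], [2·p - q, -p - 5]].
At the point, J = [[10.000, -5.000], [0.000, -6.000]] (det J = -60.000).
Solving J·Δ = −F gives Δ = (-0.800, -2.000).
Then the next iterate is (p, q)₁ = (0.200, 0.000).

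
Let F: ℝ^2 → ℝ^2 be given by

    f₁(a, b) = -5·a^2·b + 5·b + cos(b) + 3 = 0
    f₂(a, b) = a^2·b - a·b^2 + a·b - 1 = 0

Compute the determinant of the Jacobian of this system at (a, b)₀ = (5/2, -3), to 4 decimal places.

J = [[-10·a·b, -5·a^2 - sin(b) + 5], [2·a·b - b^2 + b, a^2 - 2·a·b + a]].
At the point, J = [[75.0000, -26.108880], [-27.0000, 23.7500]].
det J = 1076.3102.

1076.3102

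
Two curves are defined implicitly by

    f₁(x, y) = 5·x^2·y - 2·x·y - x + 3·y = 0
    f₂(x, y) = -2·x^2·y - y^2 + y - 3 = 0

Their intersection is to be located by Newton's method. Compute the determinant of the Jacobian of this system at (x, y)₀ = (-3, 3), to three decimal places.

J = [[10·x·y - 2·y - 1, 5·x^2 - 2·x + 3], [-4·x·y, -2·x^2 - 2·y + 1]].
At the point, J = [[-97.000, 54.000], [36.000, -23.000]].
det J = 287.000.

287.000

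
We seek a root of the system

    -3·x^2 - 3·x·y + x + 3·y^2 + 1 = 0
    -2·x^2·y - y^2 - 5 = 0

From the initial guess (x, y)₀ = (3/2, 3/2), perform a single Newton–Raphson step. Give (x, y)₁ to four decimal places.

(0.7933, 0.4814)

At (3/2, 3/2): F = (-4.2500, -14.0000).
Jacobian J = [[-6·x - 3·y + 1, -3·x + 6·y], [-4·x·y, -2·x^2 - 2·y]].
At the point, J = [[-12.5000, 4.5000], [-9.0000, -7.5000]] (det J = 134.2500).
Solving J·Δ = −F gives Δ = (-0.7067, -1.0186).
Then the next iterate is (x, y)₁ = (0.7933, 0.4814).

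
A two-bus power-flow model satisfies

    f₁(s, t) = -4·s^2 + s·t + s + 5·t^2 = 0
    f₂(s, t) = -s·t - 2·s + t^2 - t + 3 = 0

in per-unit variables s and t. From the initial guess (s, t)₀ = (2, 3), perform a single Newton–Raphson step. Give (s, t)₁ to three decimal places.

(0.847, 1.411)

At (2, 3): F = (37.000, -1.000).
Jacobian J = [[-8·s + t + 1, s + 10·t], [-t - 2, -s + 2·t - 1]].
At the point, J = [[-12.000, 32.000], [-5.000, 3.000]] (det J = 124.000).
Solving J·Δ = −F gives Δ = (-1.153, -1.589).
Then the next iterate is (s, t)₁ = (0.847, 1.411).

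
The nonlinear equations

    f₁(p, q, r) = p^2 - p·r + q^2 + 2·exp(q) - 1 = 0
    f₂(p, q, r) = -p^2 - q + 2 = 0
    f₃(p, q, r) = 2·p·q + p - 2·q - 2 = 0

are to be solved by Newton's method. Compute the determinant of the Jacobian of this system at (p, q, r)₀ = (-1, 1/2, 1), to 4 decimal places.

-6.0000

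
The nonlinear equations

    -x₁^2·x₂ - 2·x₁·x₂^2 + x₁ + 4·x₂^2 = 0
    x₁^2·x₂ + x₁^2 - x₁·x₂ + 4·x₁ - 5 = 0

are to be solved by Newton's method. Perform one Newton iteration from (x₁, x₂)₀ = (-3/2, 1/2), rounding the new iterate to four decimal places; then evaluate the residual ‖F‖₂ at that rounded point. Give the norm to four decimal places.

At (-3/2, 1/2): F = (-0.8750, -6.8750).
Jacobian J = [[-2·x₁·x₂ - 2·x₂^2 + 1, -x₁^2 - 4·x₁·x₂ + 8·x₂], [2·x₁·x₂ + 2·x₁ - x₂ + 4, x₁^2 - x₁]].
At the point, J = [[2.0000, 4.7500], [-1.0000, 3.7500]] (det J = 12.2500).
Solving J·Δ = −F gives Δ = (-2.3980, 1.1939).
Then the next iterate is (x₁, x₂)₁ = (-3.8980, 1.6939).
Re-evaluating at (-3.8980, 1.6939): F = (4.210429, 26.943027), so ‖F‖₂ = 27.2700.

27.2700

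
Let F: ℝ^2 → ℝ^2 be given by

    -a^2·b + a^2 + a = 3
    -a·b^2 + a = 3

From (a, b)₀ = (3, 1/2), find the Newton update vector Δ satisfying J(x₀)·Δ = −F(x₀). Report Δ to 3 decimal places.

(-3.857, -1.214)

At (3, 1/2): F = (4.500, -0.750).
Jacobian J = [[-2·a·b + 2·a + 1, -a^2], [-b^2 + 1, -2·a·b]].
At the point, J = [[4.000, -9.000], [0.750, -3.000]] (det J = -5.250).
Solving J·Δ = −F gives Δ = (-3.857, -1.214).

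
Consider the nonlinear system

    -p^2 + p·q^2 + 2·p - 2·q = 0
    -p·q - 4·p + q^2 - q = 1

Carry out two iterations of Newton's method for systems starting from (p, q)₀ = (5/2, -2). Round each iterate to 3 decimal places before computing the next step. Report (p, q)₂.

At (5/2, -2): F = (12.750, 0.000).
Jacobian J = [[-2·p + q^2 + 2, 2·p·q - 2], [-q - 4, -p + 2·q - 1]].
At the point, J = [[1.000, -12.000], [-2.000, -7.500]] (det J = -31.500).
Solving J·Δ = −F gives Δ = (-3.036, 0.810).
Then the next iterate is (p, q)₁ = (-0.536, -1.190).
Round to (-0.536, -1.190) and repeat: F = (0.26167, 3.11226), J = [[4.48810, -0.72432], [-2.810, -2.844]].
Δ = (0.102, 0.994), so (p, q)₂ = (-0.434, -0.196).

(-0.434, -0.196)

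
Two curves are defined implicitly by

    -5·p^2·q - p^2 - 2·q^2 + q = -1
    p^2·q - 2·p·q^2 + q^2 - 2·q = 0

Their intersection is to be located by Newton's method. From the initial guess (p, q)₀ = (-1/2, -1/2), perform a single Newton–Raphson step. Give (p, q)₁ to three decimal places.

(0.178, -0.133)

At (-1/2, -1/2): F = (0.375, 1.375).
Jacobian J = [[-10·p·q - 2·p, -5·p^2 - 4·q + 1], [2·p·q - 2·q^2, p^2 - 4·p·q + 2·q - 2]].
At the point, J = [[-1.500, 1.750], [0.000, -3.750]] (det J = 5.625).
Solving J·Δ = −F gives Δ = (0.678, 0.367).
Then the next iterate is (p, q)₁ = (0.178, -0.133).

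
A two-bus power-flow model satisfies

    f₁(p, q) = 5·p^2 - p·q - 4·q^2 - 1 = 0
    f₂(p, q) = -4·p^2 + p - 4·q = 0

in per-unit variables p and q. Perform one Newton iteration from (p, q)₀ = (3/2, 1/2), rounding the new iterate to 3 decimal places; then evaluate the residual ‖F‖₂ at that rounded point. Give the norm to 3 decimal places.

At (3/2, 1/2): F = (8.500, -9.500).
Jacobian J = [[10·p - q, -p - 8·q], [-8·p + 1, -4]].
At the point, J = [[14.500, -5.500], [-11.000, -4.000]] (det J = -118.500).
Solving J·Δ = −F gives Δ = (-0.728, -0.373).
Then the next iterate is (p, q)₁ = (0.772, 0.127).
Re-evaluating at (0.772, 0.127): F = (1.81736, -2.11994), so ‖F‖₂ = 2.792.

2.792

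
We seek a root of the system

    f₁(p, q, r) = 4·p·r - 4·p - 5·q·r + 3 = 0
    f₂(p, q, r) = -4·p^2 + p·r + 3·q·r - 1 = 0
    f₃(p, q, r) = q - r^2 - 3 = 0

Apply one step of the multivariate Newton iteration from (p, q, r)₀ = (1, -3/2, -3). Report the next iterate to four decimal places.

(0.5977, -1.2564, -0.7906)

At (1, -3/2, -3): F = (-35.5000, 5.5000, -13.5000).
Jacobian J = [[4·r - 4, -5·r, 4·p - 5·q], [-8·p + r, 3·r, p + 3·q], [0, 1, -2·r]].
At the point, J = [[-16.0000, 15.0000, 11.5000], [-11.0000, -9.0000, -3.5000], [0.0000, 1.0000, 6.0000]] (det J = 1671.5000).
Solving J·Δ = −F gives Δ = (-0.4023, 0.2436, 2.2094).
Then the next iterate is (p, q, r)₁ = (0.5977, -1.2564, -0.7906).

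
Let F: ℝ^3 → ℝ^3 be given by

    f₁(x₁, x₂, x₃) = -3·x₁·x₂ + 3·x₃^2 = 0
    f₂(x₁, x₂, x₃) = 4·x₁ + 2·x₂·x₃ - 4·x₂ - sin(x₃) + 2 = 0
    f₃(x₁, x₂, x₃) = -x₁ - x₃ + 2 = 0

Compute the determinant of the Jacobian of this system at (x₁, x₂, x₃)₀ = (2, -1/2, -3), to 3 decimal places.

170.940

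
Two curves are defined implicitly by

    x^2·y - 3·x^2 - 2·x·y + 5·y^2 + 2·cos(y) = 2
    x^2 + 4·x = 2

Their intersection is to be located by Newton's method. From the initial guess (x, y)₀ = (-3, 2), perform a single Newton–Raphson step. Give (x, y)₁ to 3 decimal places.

At (-3, 2): F = (20.16771, -5.000).
Jacobian J = [[2·x·y - 6·x - 2·y, x^2 - 2·x + 10·y - 2·sin(y)], [2·x + 4, 0]].
At the point, J = [[2.000, 33.18141], [-2.000, 0.000]] (det J = 66.36281).
Solving J·Δ = −F gives Δ = (-2.500, -0.457).
Then the next iterate is (x, y)₁ = (-5.500, 1.543).

(-5.500, 1.543)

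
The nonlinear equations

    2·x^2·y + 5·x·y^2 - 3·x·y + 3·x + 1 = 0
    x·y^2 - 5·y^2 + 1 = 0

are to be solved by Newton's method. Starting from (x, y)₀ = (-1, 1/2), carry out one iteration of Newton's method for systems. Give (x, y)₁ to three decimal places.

At (-1, 1/2): F = (-0.750, -0.500).
Jacobian J = [[4·x·y + 5·y^2 - 3·y + 3, 2·x^2 + 10·x·y - 3·x], [y^2, 2·x·y - 10·y]].
At the point, J = [[0.750, 0.000], [0.250, -6.000]] (det J = -4.500).
Solving J·Δ = −F gives Δ = (1.000, -0.042).
Then the next iterate is (x, y)₁ = (0.000, 0.458).

(0.000, 0.458)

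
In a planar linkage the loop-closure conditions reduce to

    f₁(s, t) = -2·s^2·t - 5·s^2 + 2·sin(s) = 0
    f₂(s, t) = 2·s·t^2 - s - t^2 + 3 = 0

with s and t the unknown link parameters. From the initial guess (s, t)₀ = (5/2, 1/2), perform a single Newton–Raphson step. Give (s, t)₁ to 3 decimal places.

(1.547, 0.006)

At (5/2, 1/2): F = (-36.30306, 1.500).
Jacobian J = [[-4·s·t - 10·s + 2·cos(s), -2·s^2], [2·t^2 - 1, 4·s·t - 2·t]].
At the point, J = [[-31.60229, -12.500], [-0.500, 4.000]] (det J = -132.65915).
Solving J·Δ = −F gives Δ = (-0.953, -0.494).
Then the next iterate is (s, t)₁ = (1.547, 0.006).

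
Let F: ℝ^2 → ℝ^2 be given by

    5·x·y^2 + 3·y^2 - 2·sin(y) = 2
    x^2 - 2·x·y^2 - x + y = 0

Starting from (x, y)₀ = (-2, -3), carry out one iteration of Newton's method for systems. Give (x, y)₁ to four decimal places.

(-11.6636, 8.3592)

At (-2, -3): F = (-64.717760, 39.0000).
Jacobian J = [[5·y^2, 10·x·y + 6·y - 2·cos(y)], [2·x - 2·y^2 - 1, -4·x·y + 1]].
At the point, J = [[45.0000, 43.979985], [-23.0000, -23.0000]] (det J = -23.460345).
Solving J·Δ = −F gives Δ = (-9.6636, 11.3592).
Then the next iterate is (x, y)₁ = (-11.6636, 8.3592).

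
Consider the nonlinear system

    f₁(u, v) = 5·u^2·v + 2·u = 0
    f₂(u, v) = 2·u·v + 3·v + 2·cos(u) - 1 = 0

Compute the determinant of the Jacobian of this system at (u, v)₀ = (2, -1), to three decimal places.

-49.628

J = [[10·u·v + 2, 5·u^2], [2·v - 2·sin(u), 2·u + 3]].
At the point, J = [[-18.000, 20.000], [-3.81859, 7.000]].
det J = -49.628.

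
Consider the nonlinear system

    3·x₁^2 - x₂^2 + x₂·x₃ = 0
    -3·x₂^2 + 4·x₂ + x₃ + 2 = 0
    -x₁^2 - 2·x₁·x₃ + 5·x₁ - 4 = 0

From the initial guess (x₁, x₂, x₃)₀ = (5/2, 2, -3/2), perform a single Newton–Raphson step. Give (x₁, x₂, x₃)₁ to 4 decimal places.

(1.4412, 1.7268, -0.1853)

At (5/2, 2, -3/2): F = (11.7500, -3.5000, 9.7500).
Jacobian J = [[6·x₁, -2·x₂ + x₃, x₂], [0, -6·x₂ + 4, 1], [-2·x₁ - 2·x₃ + 5, 0, -2·x₁]].
At the point, J = [[15.0000, -5.5000, 2.0000], [0.0000, -8.0000, 1.0000], [3.0000, 0.0000, -5.0000]] (det J = 631.5000).
Solving J·Δ = −F gives Δ = (-1.0588, -0.2732, 1.3147).
Then the next iterate is (x₁, x₂, x₃)₁ = (1.4412, 1.7268, -0.1853).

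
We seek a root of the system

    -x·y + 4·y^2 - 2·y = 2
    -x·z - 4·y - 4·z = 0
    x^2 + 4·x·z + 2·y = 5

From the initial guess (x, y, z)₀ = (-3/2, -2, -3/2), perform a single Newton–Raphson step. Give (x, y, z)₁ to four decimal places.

(-2.8762, -1.2577, 1.1867)

At (-3/2, -2, -3/2): F = (15.0000, 11.7500, 2.2500).
Jacobian J = [[-y, -x + 8·y - 2, 0], [-z, -4, -x - 4], [2·x + 4·z, 2, 4·x]].
At the point, J = [[2.0000, -16.5000, 0.0000], [1.5000, -4.0000, -2.5000], [-9.0000, 2.0000, -6.0000]] (det J = -461.7500).
Solving J·Δ = −F gives Δ = (-1.3762, 0.7423, 2.6867).
Then the next iterate is (x, y, z)₁ = (-2.8762, -1.2577, 1.1867).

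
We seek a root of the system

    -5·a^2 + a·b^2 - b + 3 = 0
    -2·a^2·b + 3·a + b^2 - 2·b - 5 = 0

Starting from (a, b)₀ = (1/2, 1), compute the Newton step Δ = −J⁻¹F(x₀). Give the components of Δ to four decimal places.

(0.3125, -9.3750)

At (1/2, 1): F = (1.2500, -5.0000).
Jacobian J = [[-10·a + b^2, 2·a·b - 1], [-4·a·b + 3, -2·a^2 + 2·b - 2]].
At the point, J = [[-4.0000, 0.0000], [1.0000, -0.5000]] (det J = 2.0000).
Solving J·Δ = −F gives Δ = (0.3125, -9.3750).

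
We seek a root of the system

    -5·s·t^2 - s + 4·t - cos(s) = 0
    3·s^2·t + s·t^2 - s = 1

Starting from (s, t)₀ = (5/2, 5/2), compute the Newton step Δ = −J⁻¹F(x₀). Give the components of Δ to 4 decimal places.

(-0.8398, -0.7392)

At (5/2, 5/2): F = (-69.823856, 59.0000).
Jacobian J = [[-5·t^2 + sin(s) - 1, -10·s·t + 4], [6·s·t + t^2 - 1, 3·s^2 + 2·s·t]].
At the point, J = [[-31.651528, -58.5000], [42.7500, 31.2500]] (det J = 1511.764755).
Solving J·Δ = −F gives Δ = (-0.8398, -0.7392).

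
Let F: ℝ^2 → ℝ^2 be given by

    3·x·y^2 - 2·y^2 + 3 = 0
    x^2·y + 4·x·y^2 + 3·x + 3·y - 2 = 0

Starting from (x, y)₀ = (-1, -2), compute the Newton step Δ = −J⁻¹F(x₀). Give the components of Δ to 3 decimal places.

(1.091, 0.195)

At (-1, -2): F = (-17.000, -29.000).
Jacobian J = [[3·y^2, 6·x·y - 4·y], [2·x·y + 4·y^2 + 3, x^2 + 8·x·y + 3]].
At the point, J = [[12.000, 20.000], [23.000, 20.000]] (det J = -220.000).
Solving J·Δ = −F gives Δ = (1.091, 0.195).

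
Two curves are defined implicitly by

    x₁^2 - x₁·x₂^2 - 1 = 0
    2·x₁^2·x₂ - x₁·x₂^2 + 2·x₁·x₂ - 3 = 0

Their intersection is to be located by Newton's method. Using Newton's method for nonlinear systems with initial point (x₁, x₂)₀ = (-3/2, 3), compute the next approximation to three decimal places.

At (-3/2, 3): F = (14.750, 15.000).
Jacobian J = [[2·x₁ - x₂^2, -2·x₁·x₂], [4·x₁·x₂ - x₂^2 + 2·x₂, 2·x₁^2 - 2·x₁·x₂ + 2·x₁]].
At the point, J = [[-12.000, 9.000], [-21.000, 10.500]] (det J = 63.000).
Solving J·Δ = −F gives Δ = (-0.315, -2.060).
Then the next iterate is (x₁, x₂)₁ = (-1.815, 0.940).

(-1.815, 0.940)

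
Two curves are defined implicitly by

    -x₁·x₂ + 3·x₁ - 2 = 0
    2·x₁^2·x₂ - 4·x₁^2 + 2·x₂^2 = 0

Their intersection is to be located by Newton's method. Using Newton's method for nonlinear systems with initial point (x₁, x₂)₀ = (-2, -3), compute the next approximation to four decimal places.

(-1.0385, 1.1154)

At (-2, -3): F = (-14.0000, -22.0000).
Jacobian J = [[-x₂ + 3, -x₁], [4·x₁·x₂ - 8·x₁, 2·x₁^2 + 4·x₂]].
At the point, J = [[6.0000, 2.0000], [40.0000, -4.0000]] (det J = -104.0000).
Solving J·Δ = −F gives Δ = (0.9615, 4.1154).
Then the next iterate is (x₁, x₂)₁ = (-1.0385, 1.1154).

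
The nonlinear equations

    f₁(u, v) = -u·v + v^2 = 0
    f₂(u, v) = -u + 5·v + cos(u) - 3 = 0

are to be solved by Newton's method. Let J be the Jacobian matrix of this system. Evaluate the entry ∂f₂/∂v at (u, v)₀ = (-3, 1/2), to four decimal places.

5.0000

∂f₂/∂v = 5.
At (-3, 1/2) this is 5.0000.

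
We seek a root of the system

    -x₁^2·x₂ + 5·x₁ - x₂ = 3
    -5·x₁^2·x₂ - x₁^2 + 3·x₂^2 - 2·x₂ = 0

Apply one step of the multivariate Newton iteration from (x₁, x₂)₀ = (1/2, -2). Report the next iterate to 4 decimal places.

(0.4195, -0.8508)

At (1/2, -2): F = (2.0000, 18.2500).
Jacobian J = [[-2·x₁·x₂ + 5, -x₁^2 - 1], [-10·x₁·x₂ - 2·x₁, -5·x₁^2 + 6·x₂ - 2]].
At the point, J = [[7.0000, -1.2500], [9.0000, -15.2500]] (det J = -95.5000).
Solving J·Δ = −F gives Δ = (-0.0805, 1.1492).
Then the next iterate is (x₁, x₂)₁ = (0.4195, -0.8508).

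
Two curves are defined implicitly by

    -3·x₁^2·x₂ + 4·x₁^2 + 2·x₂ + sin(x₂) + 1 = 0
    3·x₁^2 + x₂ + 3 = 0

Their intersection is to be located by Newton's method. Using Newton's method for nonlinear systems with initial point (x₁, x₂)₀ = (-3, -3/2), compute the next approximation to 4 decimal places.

(-1.4312, -1.7611)

At (-3, -3/2): F = (73.502505, 28.5000).
Jacobian J = [[-6·x₁·x₂ + 8·x₁, -3·x₁^2 + cos(x₂) + 2], [6·x₁, 1]].
At the point, J = [[-51.0000, -24.929263], [-18.0000, 1.0000]] (det J = -499.726730).
Solving J·Δ = −F gives Δ = (1.5688, -0.2611).
Then the next iterate is (x₁, x₂)₁ = (-1.4312, -1.7611).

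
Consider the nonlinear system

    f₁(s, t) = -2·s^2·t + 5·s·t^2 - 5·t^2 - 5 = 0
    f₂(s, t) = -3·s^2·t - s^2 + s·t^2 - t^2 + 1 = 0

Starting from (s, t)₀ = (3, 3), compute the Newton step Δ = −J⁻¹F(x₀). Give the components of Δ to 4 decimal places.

At (3, 3): F = (31.0000, -71.0000).
Jacobian J = [[-4·s·t + 5·t^2, -2·s^2 + 10·s·t - 10·t], [-6·s·t - 2·s + t^2, -3·s^2 + 2·s·t - 2·t]].
At the point, J = [[9.0000, 42.0000], [-51.0000, -15.0000]] (det J = 2007.0000).
Solving J·Δ = −F gives Δ = (-1.2541, -0.4694).

(-1.2541, -0.4694)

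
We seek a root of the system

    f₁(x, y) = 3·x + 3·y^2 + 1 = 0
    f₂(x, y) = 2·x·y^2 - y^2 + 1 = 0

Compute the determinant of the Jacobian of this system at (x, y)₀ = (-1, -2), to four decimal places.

132.0000

J = [[3, 6·y], [2·y^2, 4·x·y - 2·y]].
At the point, J = [[3.0000, -12.0000], [8.0000, 12.0000]].
det J = 132.0000.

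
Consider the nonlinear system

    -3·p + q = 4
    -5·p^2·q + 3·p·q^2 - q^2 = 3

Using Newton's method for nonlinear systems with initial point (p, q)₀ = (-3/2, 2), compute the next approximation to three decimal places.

At (-3/2, 2): F = (2.500, -47.500).
Jacobian J = [[-3, 1], [-10·p·q + 3·q^2, -5·p^2 + 6·p·q - 2·q]].
At the point, J = [[-3.000, 1.000], [42.000, -33.250]] (det J = 57.750).
Solving J·Δ = −F gives Δ = (0.617, -0.649).
Then the next iterate is (p, q)₁ = (-0.883, 1.351).

(-0.883, 1.351)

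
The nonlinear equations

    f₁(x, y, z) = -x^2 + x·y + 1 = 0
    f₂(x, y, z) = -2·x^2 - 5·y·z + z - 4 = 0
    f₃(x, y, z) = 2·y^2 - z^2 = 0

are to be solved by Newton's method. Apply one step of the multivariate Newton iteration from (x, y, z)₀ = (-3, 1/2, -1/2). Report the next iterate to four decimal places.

(-1.3990, 0.8023, -1.3545)

At (-3, 1/2, -1/2): F = (-9.5000, -21.2500, 0.2500).
Jacobian J = [[-2·x + y, x, 0], [-4·x, -5·z, -5·y + 1], [0, 4·y, -2·z]].
At the point, J = [[6.5000, -3.0000, 0.0000], [12.0000, 2.5000, -1.5000], [0.0000, 2.0000, 1.0000]] (det J = 71.7500).
Solving J·Δ = −F gives Δ = (1.6010, 0.3023, -0.8545).
Then the next iterate is (x, y, z)₁ = (-1.3990, 0.8023, -1.3545).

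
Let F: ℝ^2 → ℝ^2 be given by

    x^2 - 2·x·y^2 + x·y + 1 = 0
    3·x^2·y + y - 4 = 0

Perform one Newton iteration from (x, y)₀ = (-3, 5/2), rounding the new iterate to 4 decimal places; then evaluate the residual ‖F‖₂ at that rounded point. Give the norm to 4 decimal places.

At (-3, 5/2): F = (40.0000, 66.0000).
Jacobian J = [[2·x - 2·y^2 + y, -4·x·y + x], [6·x·y, 3·x^2 + 1]].
At the point, J = [[-16.0000, 27.0000], [-45.0000, 28.0000]] (det J = 767.0000).
Solving J·Δ = −F gives Δ = (0.8631, -0.9700).
Then the next iterate is (x, y)₁ = (-2.1369, 1.5300).
Re-evaluating at (-2.1369, 1.5300): F = (12.301423, 18.489508), so ‖F‖₂ = 22.2078.

22.2078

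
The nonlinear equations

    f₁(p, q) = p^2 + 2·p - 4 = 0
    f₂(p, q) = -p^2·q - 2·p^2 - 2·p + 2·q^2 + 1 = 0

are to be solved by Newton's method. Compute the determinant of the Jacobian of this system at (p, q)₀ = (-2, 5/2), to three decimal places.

-12.000

J = [[2·p + 2, 0], [-2·p·q - 4·p - 2, -p^2 + 4·q]].
At the point, J = [[-2.000, 0.000], [16.000, 6.000]].
det J = -12.000.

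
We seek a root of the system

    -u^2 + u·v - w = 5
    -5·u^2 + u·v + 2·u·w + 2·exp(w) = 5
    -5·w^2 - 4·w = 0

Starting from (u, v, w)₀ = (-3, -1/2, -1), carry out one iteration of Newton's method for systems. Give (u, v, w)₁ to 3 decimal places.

At (-3, -1/2, -1): F = (-11.500, -41.76424, -1.000).
Jacobian J = [[-2·u + v, u, -1], [-10·u + v + 2·w, u, 2·u + 2·exp(w)], [0, 0, -10·w - 4]].
At the point, J = [[5.500, -3.000, -1.000], [27.500, -3.000, -5.26424], [0.000, 0.000, 6.000]] (det J = 396.000).
Solving J·Δ = −F gives Δ = (1.408, -1.308, 0.167).
Then the next iterate is (u, v, w)₁ = (-1.592, -1.808, -0.833).

(-1.592, -1.808, -0.833)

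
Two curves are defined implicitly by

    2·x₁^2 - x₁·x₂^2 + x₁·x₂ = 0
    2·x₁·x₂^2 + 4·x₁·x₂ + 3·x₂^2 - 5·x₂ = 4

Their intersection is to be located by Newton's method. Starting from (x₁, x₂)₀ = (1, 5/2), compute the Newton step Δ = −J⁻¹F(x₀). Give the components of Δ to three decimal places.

At (1, 5/2): F = (-1.750, 24.750).
Jacobian J = [[4·x₁ - x₂^2 + x₂, -2·x₁·x₂ + x₁], [2·x₂^2 + 4·x₂, 4·x₁·x₂ + 4·x₁ + 6·x₂ - 5]].
At the point, J = [[0.250, -4.000], [22.500, 24.000]] (det J = 96.000).
Solving J·Δ = −F gives Δ = (-0.594, -0.475).

(-0.594, -0.475)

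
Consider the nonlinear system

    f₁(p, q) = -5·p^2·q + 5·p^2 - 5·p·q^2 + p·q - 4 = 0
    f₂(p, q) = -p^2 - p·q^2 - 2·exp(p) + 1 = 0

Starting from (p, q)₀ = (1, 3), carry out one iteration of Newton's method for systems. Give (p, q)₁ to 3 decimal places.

(0.171, 2.864)

At (1, 3): F = (-56.000, -14.43656).
Jacobian J = [[-10·p·q + 10·p - 5·q^2 + q, -5·p^2 - 10·p·q + p], [-2·p - q^2 - 2·exp(p), -2·p·q]].
At the point, J = [[-62.000, -34.000], [-16.43656, -6.000]] (det J = -186.84316).
Solving J·Δ = −F gives Δ = (-0.829, -0.136).
Then the next iterate is (p, q)₁ = (0.171, 2.864).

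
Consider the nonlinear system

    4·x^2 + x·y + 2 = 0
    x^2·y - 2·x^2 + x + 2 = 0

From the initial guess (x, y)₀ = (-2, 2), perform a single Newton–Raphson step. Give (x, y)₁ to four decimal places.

(-0.9630, 1.7407)

At (-2, 2): F = (14.0000, 0.0000).
Jacobian J = [[8·x + y, x], [2·x·y - 4·x + 1, x^2]].
At the point, J = [[-14.0000, -2.0000], [1.0000, 4.0000]] (det J = -54.0000).
Solving J·Δ = −F gives Δ = (1.0370, -0.2593).
Then the next iterate is (x, y)₁ = (-0.9630, 1.7407).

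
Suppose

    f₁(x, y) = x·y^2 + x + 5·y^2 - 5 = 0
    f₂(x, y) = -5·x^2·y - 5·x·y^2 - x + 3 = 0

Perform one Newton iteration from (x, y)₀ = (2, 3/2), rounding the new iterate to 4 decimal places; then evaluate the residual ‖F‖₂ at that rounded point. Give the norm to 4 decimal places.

14.8928

At (2, 3/2): F = (12.7500, -51.5000).
Jacobian J = [[y^2 + 1, 2·x·y + 10·y], [-10·x·y - 5·y^2 - 1, -5·x^2 - 10·x·y]].
At the point, J = [[3.2500, 21.0000], [-42.2500, -50.0000]] (det J = 724.7500).
Solving J·Δ = −F gives Δ = (-0.6126, -0.5123).
Then the next iterate is (x, y)₁ = (1.3874, 0.9877).
Re-evaluating at (1.3874, 0.9877): F = (2.618636, -14.660813), so ‖F‖₂ = 14.8928.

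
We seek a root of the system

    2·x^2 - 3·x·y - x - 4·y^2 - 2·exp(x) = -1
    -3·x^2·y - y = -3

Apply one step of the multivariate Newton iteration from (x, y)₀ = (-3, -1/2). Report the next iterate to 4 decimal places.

(-1.4603, -0.3878)

At (-3, -1/2): F = (16.400426, 17.0000).
Jacobian J = [[4·x - 3·y - 2·exp(x) - 1, -3·x - 8·y], [-6·x·y, -3·x^2 - 1]].
At the point, J = [[-11.599574, 13.0000], [-9.0000, -28.0000]] (det J = 441.788076).
Solving J·Δ = −F gives Δ = (1.5397, 0.1122).
Then the next iterate is (x, y)₁ = (-1.4603, -0.3878).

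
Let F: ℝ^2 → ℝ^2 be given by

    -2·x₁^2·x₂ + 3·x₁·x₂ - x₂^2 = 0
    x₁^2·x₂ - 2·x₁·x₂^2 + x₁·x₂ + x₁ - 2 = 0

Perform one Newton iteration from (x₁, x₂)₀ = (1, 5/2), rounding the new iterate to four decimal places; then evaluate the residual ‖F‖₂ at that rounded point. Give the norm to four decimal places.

At (1, 5/2): F = (-3.7500, -8.5000).
Jacobian J = [[-4·x₁·x₂ + 3·x₂, -2·x₁^2 + 3·x₁ - 2·x₂], [2·x₁·x₂ - 2·x₂^2 + x₂ + 1, x₁^2 - 4·x₁·x₂ + x₁]].
At the point, J = [[-2.5000, -4.0000], [-4.0000, -8.0000]] (det J = 4.0000).
Solving J·Δ = −F gives Δ = (1.0000, -1.5625).
Then the next iterate is (x₁, x₂)₁ = (2.0000, 0.9375).
Re-evaluating at (2.0000, 0.9375): F = (-2.753906, 2.109375), so ‖F‖₂ = 3.4689.

3.4689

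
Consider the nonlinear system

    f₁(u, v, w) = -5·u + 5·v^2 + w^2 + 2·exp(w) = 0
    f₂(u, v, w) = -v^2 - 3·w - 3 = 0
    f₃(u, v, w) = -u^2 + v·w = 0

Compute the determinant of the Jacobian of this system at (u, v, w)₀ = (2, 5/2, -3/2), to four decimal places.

436.0748

J = [[-5, 10·v, 2·w + 2·exp(w)], [0, -2·v, -3], [-2·u, w, v]].
At the point, J = [[-5.0000, 25.0000, -2.553740], [0.0000, -5.0000, -3.0000], [-4.0000, -1.5000, 2.5000]].
det J = 436.0748.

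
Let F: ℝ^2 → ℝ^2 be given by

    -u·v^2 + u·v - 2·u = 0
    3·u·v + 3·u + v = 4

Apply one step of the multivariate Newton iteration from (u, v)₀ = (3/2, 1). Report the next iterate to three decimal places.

(-2.250, 4.000)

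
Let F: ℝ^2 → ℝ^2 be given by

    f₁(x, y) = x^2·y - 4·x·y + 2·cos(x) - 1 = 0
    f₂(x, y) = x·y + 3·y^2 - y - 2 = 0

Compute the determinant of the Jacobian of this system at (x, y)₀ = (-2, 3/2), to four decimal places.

-79.0884

J = [[2·x·y - 4·y - 2·sin(x), x^2 - 4·x], [y, x + 6·y - 1]].
At the point, J = [[-10.181405, 12.0000], [1.5000, 6.0000]].
det J = -79.0884.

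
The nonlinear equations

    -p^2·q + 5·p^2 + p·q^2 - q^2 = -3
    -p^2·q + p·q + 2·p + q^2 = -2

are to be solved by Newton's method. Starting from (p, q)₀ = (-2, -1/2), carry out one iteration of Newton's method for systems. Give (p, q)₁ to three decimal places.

(-0.890, -0.401)

At (-2, -1/2): F = (24.250, 1.250).
Jacobian J = [[-2·p·q + 10·p + q^2, -p^2 + 2·p·q - 2·q], [-2·p·q + q + 2, -p^2 + p + 2·q]].
At the point, J = [[-21.750, -1.000], [-0.500, -7.000]] (det J = 151.750).
Solving J·Δ = −F gives Δ = (1.110, 0.099).
Then the next iterate is (p, q)₁ = (-0.890, -0.401).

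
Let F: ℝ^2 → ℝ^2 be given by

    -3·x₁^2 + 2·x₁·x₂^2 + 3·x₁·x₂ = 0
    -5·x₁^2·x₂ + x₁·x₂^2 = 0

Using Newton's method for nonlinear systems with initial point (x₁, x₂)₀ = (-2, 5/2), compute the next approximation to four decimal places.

At (-2, 5/2): F = (-52.0000, -62.5000).
Jacobian J = [[-6·x₁ + 2·x₂^2 + 3·x₂, 4·x₁·x₂ + 3·x₁], [-10·x₁·x₂ + x₂^2, -5·x₁^2 + 2·x₁·x₂]].
At the point, J = [[32.0000, -26.0000], [56.2500, -30.0000]] (det J = 502.5000).
Solving J·Δ = −F gives Δ = (0.1294, -1.8408).
Then the next iterate is (x₁, x₂)₁ = (-1.8706, 0.6592).

(-1.8706, 0.6592)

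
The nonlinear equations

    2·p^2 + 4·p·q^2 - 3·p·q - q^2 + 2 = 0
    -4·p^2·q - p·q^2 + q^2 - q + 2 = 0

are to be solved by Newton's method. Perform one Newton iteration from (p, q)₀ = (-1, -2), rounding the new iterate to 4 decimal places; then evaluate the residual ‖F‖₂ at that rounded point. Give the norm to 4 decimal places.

At (-1, -2): F = (-22.0000, 20.0000).
Jacobian J = [[4·p + 4·q^2 - 3·q, 8·p·q - 3·p - 2·q], [-8·p·q - q^2, -4·p^2 - 2·p·q + 2·q - 1]].
At the point, J = [[18.0000, 23.0000], [-20.0000, -13.0000]] (det J = 226.0000).
Solving J·Δ = −F gives Δ = (0.7699, 0.3540).
Then the next iterate is (p, q)₁ = (-0.2301, -1.6460).
Re-evaluating at (-0.2301, -1.6460): F = (-4.233312, 7.327326), so ‖F‖₂ = 8.4623.

8.4623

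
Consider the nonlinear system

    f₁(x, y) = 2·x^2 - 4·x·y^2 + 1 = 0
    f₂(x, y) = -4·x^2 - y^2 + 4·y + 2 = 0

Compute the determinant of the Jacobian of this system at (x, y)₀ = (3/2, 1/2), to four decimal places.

-57.0000

J = [[4·x - 4·y^2, -8·x·y], [-8·x, -2·y + 4]].
At the point, J = [[5.0000, -6.0000], [-12.0000, 3.0000]].
det J = -57.0000.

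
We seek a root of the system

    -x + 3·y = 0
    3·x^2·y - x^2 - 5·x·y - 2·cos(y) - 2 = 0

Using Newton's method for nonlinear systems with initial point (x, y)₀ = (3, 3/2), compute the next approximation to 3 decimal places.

At (3, 3/2): F = (1.500, 6.85853).
Jacobian J = [[-1, 3], [6·x·y - 2·x - 5·y, 3·x^2 - 5·x + 2·sin(y)]].
At the point, J = [[-1.000, 3.000], [13.500, 13.99499]] (det J = -54.49499).
Solving J·Δ = −F gives Δ = (0.008, -0.497).
Then the next iterate is (x, y)₁ = (3.008, 1.003).

(3.008, 1.003)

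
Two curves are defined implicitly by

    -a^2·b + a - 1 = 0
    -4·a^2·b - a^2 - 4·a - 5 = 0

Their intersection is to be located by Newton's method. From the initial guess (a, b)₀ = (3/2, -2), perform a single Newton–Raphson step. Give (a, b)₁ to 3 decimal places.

(0.114, -4.091)

At (3/2, -2): F = (5.000, 4.750).
Jacobian J = [[-2·a·b + 1, -a^2], [-8·a·b - 2·a - 4, -4·a^2]].
At the point, J = [[7.000, -2.250], [17.000, -9.000]] (det J = -24.750).
Solving J·Δ = −F gives Δ = (-1.386, -2.091).
Then the next iterate is (a, b)₁ = (0.114, -4.091).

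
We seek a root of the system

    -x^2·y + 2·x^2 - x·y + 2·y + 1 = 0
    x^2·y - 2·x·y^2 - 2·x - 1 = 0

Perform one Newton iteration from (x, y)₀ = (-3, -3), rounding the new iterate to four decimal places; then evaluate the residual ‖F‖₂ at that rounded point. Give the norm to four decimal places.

13.4088

At (-3, -3): F = (31.0000, 32.0000).
Jacobian J = [[-2·x·y + 4·x - y, -x^2 - x + 2], [2·x·y - 2·y^2 - 2, x^2 - 4·x·y]].
At the point, J = [[-27.0000, -4.0000], [-2.0000, -27.0000]] (det J = 721.0000).
Solving J·Δ = −F gives Δ = (0.9834, 1.1123).
Then the next iterate is (x, y)₁ = (-2.0166, -1.8877).
Re-evaluating at (-2.0166, -1.8877): F = (9.227879, 9.728487), so ‖F‖₂ = 13.4088.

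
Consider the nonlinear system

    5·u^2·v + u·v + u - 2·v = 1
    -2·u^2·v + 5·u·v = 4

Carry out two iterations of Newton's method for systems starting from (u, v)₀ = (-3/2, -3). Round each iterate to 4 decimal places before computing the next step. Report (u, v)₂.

At (-3/2, -3): F = (-25.7500, 32.0000).
Jacobian J = [[10·u·v + v + 1, 5·u^2 + u - 2], [-4·u·v + 5·v, -2·u^2 + 5·u]].
At the point, J = [[43.0000, 7.7500], [-33.0000, -12.0000]] (det J = -260.2500).
Solving J·Δ = −F gives Δ = (0.2344, 2.0221).
Then the next iterate is (u, v)₁ = (-1.2656, -0.9779).
Round to (-1.2656, -0.9779) and repeat: F = (-6.903894, 5.320841), J = [[12.398402, 4.743117], [-9.840021, -9.531487]].
Δ = (0.5673, -0.0275), so (u, v)₂ = (-0.6983, -1.0054).

(-0.6983, -1.0054)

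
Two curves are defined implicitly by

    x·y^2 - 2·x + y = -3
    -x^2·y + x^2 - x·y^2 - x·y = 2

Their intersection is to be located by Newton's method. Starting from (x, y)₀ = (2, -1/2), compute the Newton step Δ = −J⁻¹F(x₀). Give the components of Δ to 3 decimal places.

(-0.642, 0.123)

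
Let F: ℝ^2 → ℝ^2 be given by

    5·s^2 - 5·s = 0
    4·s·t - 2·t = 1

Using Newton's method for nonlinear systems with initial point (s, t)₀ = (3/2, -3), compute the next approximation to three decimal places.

At (3/2, -3): F = (3.750, -13.000).
Jacobian J = [[10·s - 5, 0], [4·t, 4·s - 2]].
At the point, J = [[10.000, 0.000], [-12.000, 4.000]] (det J = 40.000).
Solving J·Δ = −F gives Δ = (-0.375, 2.125).
Then the next iterate is (s, t)₁ = (1.125, -0.875).

(1.125, -0.875)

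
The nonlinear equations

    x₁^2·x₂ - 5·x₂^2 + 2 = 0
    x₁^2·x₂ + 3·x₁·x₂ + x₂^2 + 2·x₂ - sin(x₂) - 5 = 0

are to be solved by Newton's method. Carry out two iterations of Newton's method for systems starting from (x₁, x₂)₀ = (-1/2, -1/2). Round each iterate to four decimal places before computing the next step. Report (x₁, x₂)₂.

(9.1110, -0.7611)

At (-1/2, -1/2): F = (0.6250, -4.645574).
Jacobian J = [[2·x₁·x₂, x₁^2 - 10·x₂], [2·x₁·x₂ + 3·x₂, x₁^2 + 3·x₁ + 2·x₂ - cos(x₂) + 2]].
At the point, J = [[0.5000, 5.2500], [-1.0000, -1.127583]] (det J = 4.686209).
Solving J·Δ = −F gives Δ = (-5.0541, 0.3623).
Then the next iterate is (x₁, x₂)₁ = (-5.5541, -0.1377).
Round to (-5.5541, -0.1377) and repeat: F = (-2.342580, -7.072548), J = [[1.529599, 32.225027], [1.116499, 14.919792]].
Δ = (14.6651, -0.6234), so (x₁, x₂)₂ = (9.1110, -0.7611).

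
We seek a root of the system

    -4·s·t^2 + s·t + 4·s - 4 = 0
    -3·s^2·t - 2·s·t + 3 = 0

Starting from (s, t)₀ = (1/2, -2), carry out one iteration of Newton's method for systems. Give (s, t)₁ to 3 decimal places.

(-0.095, -1.686)

At (1/2, -2): F = (-11.000, 6.500).
Jacobian J = [[-4·t^2 + t + 4, -8·s·t + s], [-6·s·t - 2·t, -3·s^2 - 2·s]].
At the point, J = [[-14.000, 8.500], [10.000, -1.750]] (det J = -60.500).
Solving J·Δ = −F gives Δ = (-0.595, 0.314).
Then the next iterate is (s, t)₁ = (-0.095, -1.686).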